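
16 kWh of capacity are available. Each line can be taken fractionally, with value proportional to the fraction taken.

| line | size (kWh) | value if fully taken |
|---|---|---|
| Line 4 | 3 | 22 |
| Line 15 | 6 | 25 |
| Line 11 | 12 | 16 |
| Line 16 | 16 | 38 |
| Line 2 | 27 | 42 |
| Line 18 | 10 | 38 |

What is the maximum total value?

73.6

Best value per unit of size first: Line 4 22/3≈7.33, Line 15 25/6≈4.17, Line 18 38/10≈3.8, Line 16 38/16≈2.38, Line 2 42/27≈1.56, Line 11 16/12≈1.33.
Take all of Line 4 (3 kWh, value 22) — 13 kWh left.
Take all of Line 15 (6 kWh, value 25) — 7 kWh left.
Only 7 kWh remain; take 7/10 of Line 18 for value 38×7/10 = 26.6.
Total value = 73.6.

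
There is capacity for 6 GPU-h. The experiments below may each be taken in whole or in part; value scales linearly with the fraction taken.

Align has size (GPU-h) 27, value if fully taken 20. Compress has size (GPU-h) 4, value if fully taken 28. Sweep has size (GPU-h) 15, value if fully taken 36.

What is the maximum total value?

Best value per unit of size first: Compress 28/4≈7, Sweep 36/15≈2.4, Align 20/27≈0.741.
All 4 GPU-h of Compress fit (value 28) ; 2 remain.
2 GPU-h left: a 2/15 share of Sweep gives 36×2/15 = 4.8.
Total value = 32.8.

32.8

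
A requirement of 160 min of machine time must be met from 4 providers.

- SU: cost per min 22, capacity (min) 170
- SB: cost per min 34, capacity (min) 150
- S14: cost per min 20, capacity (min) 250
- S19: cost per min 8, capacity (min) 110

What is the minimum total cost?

1880

Fill from the cheapest provider first.
S19 at 8: take all 110 min ; 50 still needed.
S14 at 20: take 50 of its 250 ; requirement met.
SU, SB: unused.
Cost = 110×8 + 50×20 = 1880.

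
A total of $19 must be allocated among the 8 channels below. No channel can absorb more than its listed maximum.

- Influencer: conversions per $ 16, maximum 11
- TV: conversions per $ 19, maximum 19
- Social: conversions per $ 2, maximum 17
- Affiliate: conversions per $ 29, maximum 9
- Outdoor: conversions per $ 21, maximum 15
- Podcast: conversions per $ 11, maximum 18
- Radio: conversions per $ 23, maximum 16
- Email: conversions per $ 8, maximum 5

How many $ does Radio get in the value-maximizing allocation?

10

Rank by conversions per $: Affiliate 29 > Radio 23 > Outdoor 21 > TV 19 > Influencer 16 > Podcast 11 > Email 8 > Social 2.
Affiliate takes 9 to reach its cap of 9 ; 10 left.
Only 10 left; Radio takes them to reach 10.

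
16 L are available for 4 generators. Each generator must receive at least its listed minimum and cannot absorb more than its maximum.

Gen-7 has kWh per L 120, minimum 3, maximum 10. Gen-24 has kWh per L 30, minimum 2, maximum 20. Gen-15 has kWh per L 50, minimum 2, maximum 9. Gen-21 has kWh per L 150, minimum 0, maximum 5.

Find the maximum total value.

Meeting every minimum uses 3+2+2+0 = 7 L, leaving 9.
Order the generators by kWh per L: Gen-21 150 > Gen-7 120 > Gen-15 50 > Gen-24 30.
Give Gen-21 5 more to hit its cap of 5 → 4 left.
Gen-7: +4 (room for 7) → 7. Pool exhausted.
Total = 120×7 + 30×2 + 50×2 + 150×5 = 1750.

1750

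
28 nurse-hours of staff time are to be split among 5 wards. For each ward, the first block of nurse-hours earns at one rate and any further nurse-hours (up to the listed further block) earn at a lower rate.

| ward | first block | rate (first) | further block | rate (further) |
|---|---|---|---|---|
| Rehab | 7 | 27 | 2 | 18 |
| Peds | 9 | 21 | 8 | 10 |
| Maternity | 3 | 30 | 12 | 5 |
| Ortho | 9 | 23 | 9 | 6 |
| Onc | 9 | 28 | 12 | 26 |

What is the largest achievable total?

Treat each block as its own option and order by rate: Maternity/T1 30 > Onc/T1 28 > Rehab/T1 27 > Onc/T2 26 > Ortho/T1 23 > Peds/T1 21 > Rehab/T2 18 > Peds/T2 10 > Ortho/T2 6 > Maternity/T2 5.
Maternity/T1 (30): +3 ; 25 left.
Fill Onc T1 block (9 at 28) ; 16 left.
Rehab/T1 (27): +7 ; 9 left.
Onc/T2: +9 of 12 at 26; pool empty.
Total = 30×3 + 28×9 + 27×7 + 26×9 = 765.

765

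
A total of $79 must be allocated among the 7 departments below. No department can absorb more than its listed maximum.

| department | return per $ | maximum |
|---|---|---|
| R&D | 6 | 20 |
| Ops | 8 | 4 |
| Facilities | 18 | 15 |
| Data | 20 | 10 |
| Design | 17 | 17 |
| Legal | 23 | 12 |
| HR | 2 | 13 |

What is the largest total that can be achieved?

Rank by return per $: Legal 23 > Data 20 > Facilities 18 > Design 17 > Ops 8 > R&D 6 > HR 2.
Legal: +12 to 12 (cap) — 67 left.
Data takes 10 to reach its cap of 10 — 57 left.
Give Facilities 15 to hit its cap of 15 — 42 left.
Design takes 17 to reach its cap of 17 — 25 left.
Ops: +4 to 4 (cap) — 21 left.
R&D takes 20 to reach its cap of 20 — 1 left.
HR has room for 13 but only 1 remain, so it gets 1.
Total = 6×20 + 8×4 + 18×15 + 20×10 + 17×17 + 23×12 + 2×1 = 1189.

1189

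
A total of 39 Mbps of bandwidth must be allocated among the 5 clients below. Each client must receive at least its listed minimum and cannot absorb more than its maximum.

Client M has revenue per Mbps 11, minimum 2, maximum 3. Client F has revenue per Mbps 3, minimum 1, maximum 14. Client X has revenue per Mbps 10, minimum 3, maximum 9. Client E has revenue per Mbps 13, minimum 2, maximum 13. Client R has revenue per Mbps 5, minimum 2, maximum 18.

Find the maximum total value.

360

Meeting every minimum uses 2+1+3+2+2 = 10 Mbps, leaving 29.
Order the clients by revenue per Mbps: Client E 13 > Client M 11 > Client X 10 > Client R 5 > Client F 3.
Client E takes 11 more to reach its cap of 13 — 18 left.
Give Client M 1 more to hit its cap of 3 — 17 left.
Client X takes 6 more to reach its cap of 9 — 11 left.
Client R has room for 16 more but only 11 remain, so it gets 13.
Total = 11×3 + 3×1 + 10×9 + 13×13 + 5×13 = 360.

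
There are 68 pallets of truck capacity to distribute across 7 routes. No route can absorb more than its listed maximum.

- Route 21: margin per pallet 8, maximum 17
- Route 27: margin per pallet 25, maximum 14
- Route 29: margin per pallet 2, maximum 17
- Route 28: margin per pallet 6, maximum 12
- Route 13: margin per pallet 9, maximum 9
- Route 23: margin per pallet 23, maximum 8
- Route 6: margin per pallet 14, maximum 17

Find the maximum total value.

Highest margin per pallet first: Route 27 25 > Route 23 23 > Route 6 14 > Route 13 9 > Route 21 8 > Route 28 6 > Route 29 2.
Route 27: +14 to 14 (cap) — 54 left.
Give Route 23 8 to hit its cap of 8 — 46 left.
Route 6 takes 17 to reach its cap of 17 — 29 left.
Route 13 takes 9 to reach its cap of 9 — 20 left.
Give Route 21 17 to hit its cap of 17 — 3 left.
Route 28 has room for 12 but only 3 remain, so it gets 3.
Total = 8×17 + 25×14 + 6×3 + 9×9 + 23×8 + 14×17 = 1007.

1007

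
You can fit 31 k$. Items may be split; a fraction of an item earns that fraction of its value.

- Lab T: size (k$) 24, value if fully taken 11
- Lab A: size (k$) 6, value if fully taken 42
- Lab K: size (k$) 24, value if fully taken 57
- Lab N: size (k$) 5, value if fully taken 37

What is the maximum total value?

Rank by value-to-size ratio: Lab N 37/5≈7.4, Lab A 42/6≈7, Lab K 57/24≈2.38, Lab T 11/24≈0.458.
All 5 k$ of Lab N fit (value 37) — 26 remain.
Lab A: take in full, 6 k$ for value 42 — 20 left.
20 k$ left: a 20/24 share of Lab K gives 57×20/24 = 47.5.
Total value = 126.5.

126.5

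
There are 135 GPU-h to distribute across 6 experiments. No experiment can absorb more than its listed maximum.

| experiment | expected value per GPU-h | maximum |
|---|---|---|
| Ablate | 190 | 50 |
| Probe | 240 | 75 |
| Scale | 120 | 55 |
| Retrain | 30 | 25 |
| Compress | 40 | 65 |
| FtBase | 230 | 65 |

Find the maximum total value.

Highest expected value per GPU-h first: Probe 240 > FtBase 230 > Ablate 190 > Scale 120 > Compress 40 > Retrain 30.
Probe: +75 to 75 (cap) ; 60 left.
Only 60 left; FtBase takes them to reach 60.
Total = 240×75 + 230×60 = 31800.

31800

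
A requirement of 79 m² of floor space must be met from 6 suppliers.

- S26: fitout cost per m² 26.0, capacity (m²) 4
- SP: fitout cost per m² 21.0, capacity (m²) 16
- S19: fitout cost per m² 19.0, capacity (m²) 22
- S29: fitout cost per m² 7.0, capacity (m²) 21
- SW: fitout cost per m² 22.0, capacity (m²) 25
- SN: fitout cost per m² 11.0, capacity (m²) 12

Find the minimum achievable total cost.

1209

Fill from the cheapest supplier first.
Take 21 from S29 at 7.0 — need 58 more.
Take 12 from SN at 11.0 — need 46 more.
Take 22 from S19 at 19.0 — need 24 more.
Take 16 from SP at 21.0 — need 8 more.
Take 8 from SW at 22.0 to finish.
S26: unused.
Cost = 21×7.0 + 12×11.0 + 22×19.0 + 16×21.0 + 8×22.0 = 1209.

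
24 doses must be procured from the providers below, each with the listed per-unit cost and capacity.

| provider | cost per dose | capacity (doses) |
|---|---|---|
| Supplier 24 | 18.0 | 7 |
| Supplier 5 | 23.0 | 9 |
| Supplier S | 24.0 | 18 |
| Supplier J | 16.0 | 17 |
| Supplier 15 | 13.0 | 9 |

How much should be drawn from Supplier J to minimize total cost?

15

Cheapest first:
Supplier 15 (13.0): use full 9 — 15 doses to go.
Supplier J (16.0): take the remaining 15 — done.
Supplier 24, Supplier 5, Supplier S: unused.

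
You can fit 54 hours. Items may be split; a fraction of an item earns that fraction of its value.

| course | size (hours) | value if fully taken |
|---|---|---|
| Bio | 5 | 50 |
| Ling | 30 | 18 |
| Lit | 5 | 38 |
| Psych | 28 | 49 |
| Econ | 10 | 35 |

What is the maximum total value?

175.6

Best value per unit of size first: Bio 50/5≈10, Lit 38/5≈7.6, Econ 35/10≈3.5, Psych 49/28≈1.75, Ling 18/30≈0.6.
All 5 hours of Bio fit (value 50) → 49 remain.
Take all of Lit (5 hours, value 38) → 44 hours left.
All 10 hours of Econ fit (value 35) → 34 remain.
All 28 hours of Psych fit (value 49) → 6 remain.
Fill the last 6 hours with part of Ling: 6/30 of it earns 3.6.
Total value = 175.6.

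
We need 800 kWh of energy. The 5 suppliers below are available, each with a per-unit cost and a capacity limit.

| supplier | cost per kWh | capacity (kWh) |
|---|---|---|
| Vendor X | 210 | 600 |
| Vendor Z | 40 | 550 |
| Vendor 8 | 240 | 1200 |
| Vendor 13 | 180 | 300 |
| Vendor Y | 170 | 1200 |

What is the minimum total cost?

Use suppliers in increasing cost order.
Vendor Z at 40: take all 550 kWh ; 250 still needed.
Vendor Y (170): take the remaining 250 ; done.
Vendor 13, Vendor X, Vendor 8: unused.
Cost = 550×40 + 250×170 = 64500.

64500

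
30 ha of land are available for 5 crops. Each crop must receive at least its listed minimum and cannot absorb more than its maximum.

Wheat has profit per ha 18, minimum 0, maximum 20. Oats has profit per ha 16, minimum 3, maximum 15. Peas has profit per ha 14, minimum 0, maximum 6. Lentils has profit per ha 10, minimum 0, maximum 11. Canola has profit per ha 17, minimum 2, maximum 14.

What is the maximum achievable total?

Meeting every minimum uses 0+3+0+0+2 = 5 ha, leaving 25.
Order the crops by profit per ha: Wheat 18 > Canola 17 > Oats 16 > Peas 14 > Lentils 10.
Wheat takes 20 more to reach its cap of 20 — 5 left.
Canola: +5 (room for 12) → 7. Pool exhausted.
Total = 18×20 + 16×3 + 17×7 = 527.

527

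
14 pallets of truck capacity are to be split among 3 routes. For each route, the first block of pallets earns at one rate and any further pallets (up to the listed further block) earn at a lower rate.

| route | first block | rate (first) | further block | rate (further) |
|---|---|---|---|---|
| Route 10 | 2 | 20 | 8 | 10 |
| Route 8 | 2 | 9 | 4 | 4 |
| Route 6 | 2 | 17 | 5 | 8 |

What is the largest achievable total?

172

Treat each block as its own option and order by rate: Route 10/T1 20 > Route 6/T1 17 > Route 10/T2 10 > Route 8/T1 9 > Route 6/T2 8 > Route 8/T2 4.
Fill Route 10 T1 block (2 at 20) → 12 left.
Fill Route 6 T1 block (2 at 17) → 10 left.
Route 10/T2 (10): +8 → 2 left.
Route 8/T1 (9): +2 → 0 left.
Total = 20×2 + 17×2 + 10×8 + 9×2 = 172.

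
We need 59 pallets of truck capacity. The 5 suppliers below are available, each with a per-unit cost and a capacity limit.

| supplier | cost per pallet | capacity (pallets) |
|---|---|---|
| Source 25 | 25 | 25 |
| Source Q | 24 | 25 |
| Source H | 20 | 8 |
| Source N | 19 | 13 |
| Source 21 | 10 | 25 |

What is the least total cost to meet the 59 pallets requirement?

969

Cheapest first:
Source 21 at 10: take all 25 pallets → 34 still needed.
Take 13 from Source N at 19 → need 21 more.
Source H (20): use full 8 → 13 pallets to go.
Take 13 from Source Q at 24 to finish.
Source 25: unused.
Cost = 25×10 + 13×19 + 8×20 + 13×24 = 969.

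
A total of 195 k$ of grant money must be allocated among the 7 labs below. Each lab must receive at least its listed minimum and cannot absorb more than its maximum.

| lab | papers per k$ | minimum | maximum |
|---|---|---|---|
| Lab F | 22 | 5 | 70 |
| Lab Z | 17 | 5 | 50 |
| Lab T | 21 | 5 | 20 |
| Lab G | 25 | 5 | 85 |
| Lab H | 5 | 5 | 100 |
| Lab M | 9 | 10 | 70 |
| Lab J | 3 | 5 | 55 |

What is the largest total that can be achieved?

4195

Meeting every minimum uses 5+5+5+5+5+10+5 = 40 k$, leaving 155.
Rank by papers per k$: Lab G 25 > Lab F 22 > Lab T 21 > Lab Z 17 > Lab M 9 > Lab H 5 > Lab J 3.
Lab G takes 80 more to reach its cap of 85 ; 75 left.
Lab F: +65 to 70 (cap) ; 10 left.
Lab T has room for 15 more but only 10 remain, so it gets 15.
Total = 22×70 + 17×5 + 21×15 + 25×85 + 5×5 + 9×10 + 3×5 = 4195.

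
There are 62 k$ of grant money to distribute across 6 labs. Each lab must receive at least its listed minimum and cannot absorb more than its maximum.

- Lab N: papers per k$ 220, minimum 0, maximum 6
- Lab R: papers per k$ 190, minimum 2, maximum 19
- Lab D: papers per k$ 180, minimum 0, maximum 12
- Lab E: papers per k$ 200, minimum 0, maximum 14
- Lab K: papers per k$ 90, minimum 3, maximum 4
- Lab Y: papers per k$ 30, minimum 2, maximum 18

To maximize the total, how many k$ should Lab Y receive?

7

Meeting every minimum uses 0+2+0+0+3+2 = 7 k$, leaving 55.
Order the labs by papers per k$: Lab N 220 > Lab E 200 > Lab R 190 > Lab D 180 > Lab K 90 > Lab Y 30.
Lab N takes 6 more to reach its cap of 6 — 49 left.
Lab E: +14 to 14 (cap) — 35 left.
Give Lab R 17 more to hit its cap of 19 — 18 left.
Lab D takes 12 more to reach its cap of 12 — 6 left.
Give Lab K 1 more to hit its cap of 4 — 5 left.
Lab Y: +5 (room for 16) → 7. Pool exhausted.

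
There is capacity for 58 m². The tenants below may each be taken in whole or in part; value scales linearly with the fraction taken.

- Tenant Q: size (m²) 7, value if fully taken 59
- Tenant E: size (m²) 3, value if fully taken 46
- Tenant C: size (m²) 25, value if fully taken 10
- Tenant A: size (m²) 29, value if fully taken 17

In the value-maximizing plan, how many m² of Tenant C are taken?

Rank by value-to-size ratio: Tenant E 46/3≈15.3, Tenant Q 59/7≈8.43, Tenant A 17/29≈0.586, Tenant C 10/25≈0.4.
All 3 m² of Tenant E fit (value 46) — 55 remain.
All 7 m² of Tenant Q fit (value 59) — 48 remain.
Take all of Tenant A (29 m², value 17) — 19 m² left.
19 m² left: a 19/25 share of Tenant C gives 10×19/25 = 7.6.

19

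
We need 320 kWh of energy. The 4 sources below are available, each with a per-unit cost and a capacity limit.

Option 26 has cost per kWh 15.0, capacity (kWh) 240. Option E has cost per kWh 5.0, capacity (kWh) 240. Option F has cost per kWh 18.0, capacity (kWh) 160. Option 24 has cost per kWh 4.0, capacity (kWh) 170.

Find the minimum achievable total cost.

1430

Use sources in increasing cost order.
Option 24 (4.0): use full 170 ; 150 kWh to go.
Take 150 from Option E at 5.0 to finish.
Option 26, Option F: unused.
Cost = 170×4.0 + 150×5.0 = 1430.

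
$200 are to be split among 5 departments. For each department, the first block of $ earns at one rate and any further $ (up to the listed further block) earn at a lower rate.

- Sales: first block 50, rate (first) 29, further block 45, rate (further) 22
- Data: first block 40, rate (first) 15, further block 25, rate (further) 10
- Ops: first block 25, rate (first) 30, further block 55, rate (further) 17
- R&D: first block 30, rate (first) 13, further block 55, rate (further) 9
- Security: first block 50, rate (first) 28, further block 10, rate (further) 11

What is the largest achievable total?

Order all 10 blocks by rate: Ops/first 30 > Sales/first 29 > Security/first 28 > Sales/second 22 > Ops/second 17 > Data/first 15 > R&D/first 13 > Security/second 11 > Data/second 10 > R&D/second 9.
Fill Ops first block (25 at 30) ; 175 left.
Sales first at 29: fill all 50 ; 125 left.
Security first at 28: fill all 50 ; 75 left.
Sales/second (22): +45 ; 30 left.
30 remain; put them into Ops second at 17.
Total = 30×25 + 29×50 + 28×50 + 22×45 + 17×30 = 5100.

5100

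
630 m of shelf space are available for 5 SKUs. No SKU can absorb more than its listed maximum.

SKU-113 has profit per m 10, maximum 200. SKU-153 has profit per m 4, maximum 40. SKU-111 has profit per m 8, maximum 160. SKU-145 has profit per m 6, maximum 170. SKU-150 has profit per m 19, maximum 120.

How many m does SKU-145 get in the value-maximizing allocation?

150

Highest profit per m first: SKU-150 19 > SKU-113 10 > SKU-111 8 > SKU-145 6 > SKU-153 4.
SKU-150 takes 120 to reach its cap of 120 — 510 left.
SKU-113: +200 to 200 (cap) — 310 left.
Give SKU-111 160 to hit its cap of 160 — 150 left.
SKU-145 has room for 170 but only 150 remain, so it gets 150.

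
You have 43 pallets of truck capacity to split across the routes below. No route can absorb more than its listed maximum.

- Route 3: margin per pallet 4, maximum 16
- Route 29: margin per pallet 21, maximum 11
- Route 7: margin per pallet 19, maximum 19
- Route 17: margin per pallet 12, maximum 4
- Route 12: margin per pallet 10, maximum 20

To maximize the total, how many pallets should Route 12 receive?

9

Highest margin per pallet first: Route 29 21 > Route 7 19 > Route 17 12 > Route 12 10 > Route 3 4.
Route 29 takes 11 to reach its cap of 11 ; 32 left.
Route 7 takes 19 to reach its cap of 19 ; 13 left.
Route 17 takes 4 to reach its cap of 4 ; 9 left.
Only 9 left; Route 12 takes them to reach 9.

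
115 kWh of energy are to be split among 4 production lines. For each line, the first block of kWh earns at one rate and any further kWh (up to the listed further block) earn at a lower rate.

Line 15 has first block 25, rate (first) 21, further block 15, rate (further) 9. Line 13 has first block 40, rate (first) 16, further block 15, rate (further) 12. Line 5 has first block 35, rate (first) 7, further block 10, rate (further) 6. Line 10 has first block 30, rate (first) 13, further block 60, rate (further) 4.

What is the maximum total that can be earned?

Treat each block as its own option and order by rate: Line 15/T1 21 > Line 13/T1 16 > Line 10/T1 13 > Line 13/T2 12 > Line 15/T2 9 > Line 5/T1 7 > Line 5/T2 6 > Line 10/T2 4.
Fill Line 15 T1 block (25 at 21) ; 90 left.
Line 13/T1 (16): +40 ; 50 left.
Fill Line 10 T1 block (30 at 13) ; 20 left.
Line 13/T2 (12): +15 ; 5 left.
5 remain; put them into Line 15 T2 at 9.
Total = 21×25 + 16×40 + 13×30 + 12×15 + 9×5 = 1780.

1780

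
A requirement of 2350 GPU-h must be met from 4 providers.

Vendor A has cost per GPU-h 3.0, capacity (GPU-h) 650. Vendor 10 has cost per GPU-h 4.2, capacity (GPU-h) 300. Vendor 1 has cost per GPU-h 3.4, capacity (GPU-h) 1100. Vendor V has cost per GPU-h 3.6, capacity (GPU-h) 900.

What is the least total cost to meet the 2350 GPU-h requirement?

Use providers in increasing cost order.
Take 650 from Vendor A at 3.0 — need 1700 more.
Vendor 1 (3.4): use full 1100 — 600 GPU-h to go.
Take 600 from Vendor V at 3.6 to finish.
Vendor 10: unused.
Cost = 650×3.0 + 1100×3.4 + 600×3.6 = 7850.

7850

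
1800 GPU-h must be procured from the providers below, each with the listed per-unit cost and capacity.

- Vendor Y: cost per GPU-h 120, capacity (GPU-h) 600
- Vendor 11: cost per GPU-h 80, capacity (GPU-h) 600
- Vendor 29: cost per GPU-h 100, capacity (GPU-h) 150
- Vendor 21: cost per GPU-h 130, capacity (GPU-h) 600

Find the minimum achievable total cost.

Use providers in increasing cost order.
Vendor 11 (80): use full 600 → 1200 GPU-h to go.
Vendor 29 (100): use full 150 → 1050 GPU-h to go.
Vendor Y (120): use full 600 → 450 GPU-h to go.
Vendor 21 at 130: take 450 of its 600 → requirement met.
Cost = 600×80 + 150×100 + 600×120 + 450×130 = 193500.

193500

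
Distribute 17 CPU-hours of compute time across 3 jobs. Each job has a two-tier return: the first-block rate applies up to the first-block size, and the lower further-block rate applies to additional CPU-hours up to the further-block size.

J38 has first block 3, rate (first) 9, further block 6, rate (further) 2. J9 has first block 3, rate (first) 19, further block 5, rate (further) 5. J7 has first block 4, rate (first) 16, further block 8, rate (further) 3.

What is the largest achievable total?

Order all 6 blocks by rate: J9/first 19 > J7/first 16 > J38/first 9 > J9/second 5 > J7/second 3 > J38/second 2.
Fill J9 first block (3 at 19) — 14 left.
J7 first at 16: fill all 4 — 10 left.
J38/first (9): +3 — 7 left.
J9/second (5): +5 — 2 left.
J7/second: +2 of 8 at 3; pool empty.
Total = 19×3 + 16×4 + 9×3 + 5×5 + 3×2 = 179.

179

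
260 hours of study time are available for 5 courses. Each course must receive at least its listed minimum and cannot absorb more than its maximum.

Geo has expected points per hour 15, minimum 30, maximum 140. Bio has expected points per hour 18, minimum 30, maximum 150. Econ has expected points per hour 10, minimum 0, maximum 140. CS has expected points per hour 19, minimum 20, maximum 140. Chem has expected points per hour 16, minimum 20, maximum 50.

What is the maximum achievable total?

4690

Meeting every minimum uses 30+30+0+20+20 = 100 hours, leaving 160.
Highest expected points per hour first: CS 19 > Bio 18 > Chem 16 > Geo 15 > Econ 10.
CS: +120 to 140 (cap) → 40 left.
Only 40 left; Bio takes them to reach 70.
Total = 15×30 + 18×70 + 19×140 + 16×20 = 4690.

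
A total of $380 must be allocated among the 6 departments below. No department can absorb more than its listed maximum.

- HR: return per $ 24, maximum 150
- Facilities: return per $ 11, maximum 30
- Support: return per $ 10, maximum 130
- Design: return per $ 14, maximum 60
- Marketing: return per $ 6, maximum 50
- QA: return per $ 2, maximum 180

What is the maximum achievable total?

6130

Rank by return per $: HR 24 > Design 14 > Facilities 11 > Support 10 > Marketing 6 > QA 2.
Give HR 150 to hit its cap of 150 → 230 left.
Design takes 60 to reach its cap of 60 → 170 left.
Give Facilities 30 to hit its cap of 30 → 140 left.
Give Support 130 to hit its cap of 130 → 10 left.
Marketing has room for 50 but only 10 remain, so it gets 10.
Total = 24×150 + 11×30 + 10×130 + 14×60 + 6×10 = 6130.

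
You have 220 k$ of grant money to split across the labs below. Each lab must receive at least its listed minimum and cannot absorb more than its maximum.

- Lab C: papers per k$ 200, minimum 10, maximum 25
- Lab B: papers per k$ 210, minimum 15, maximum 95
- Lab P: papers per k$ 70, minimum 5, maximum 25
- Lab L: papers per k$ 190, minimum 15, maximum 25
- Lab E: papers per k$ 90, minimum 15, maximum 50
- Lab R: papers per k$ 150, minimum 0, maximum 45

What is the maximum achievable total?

39050

Meeting every minimum uses 10+15+5+15+15+0 = 60 k$, leaving 160.
Highest papers per k$ first: Lab B 210 > Lab C 200 > Lab L 190 > Lab R 150 > Lab E 90 > Lab P 70.
Give Lab B 80 more to hit its cap of 95 ; 80 left.
Lab C takes 15 more to reach its cap of 25 ; 65 left.
Give Lab L 10 more to hit its cap of 25 ; 55 left.
Lab R takes 45 more to reach its cap of 45 ; 10 left.
Only 10 left; Lab E takes them to reach 25.
Total = 200×25 + 210×95 + 70×5 + 190×25 + 90×25 + 150×45 = 39050.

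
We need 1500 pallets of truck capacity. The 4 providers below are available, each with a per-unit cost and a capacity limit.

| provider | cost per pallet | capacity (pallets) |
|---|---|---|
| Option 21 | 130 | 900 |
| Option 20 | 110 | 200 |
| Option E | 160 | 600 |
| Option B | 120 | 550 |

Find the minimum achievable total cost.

185500

Use providers in increasing cost order.
Option 20 (110): use full 200 — 1300 pallets to go.
Option B (120): use full 550 — 750 pallets to go.
Take 750 from Option 21 at 130 to finish.
Option E: unused.
Cost = 200×110 + 550×120 + 750×130 = 185500.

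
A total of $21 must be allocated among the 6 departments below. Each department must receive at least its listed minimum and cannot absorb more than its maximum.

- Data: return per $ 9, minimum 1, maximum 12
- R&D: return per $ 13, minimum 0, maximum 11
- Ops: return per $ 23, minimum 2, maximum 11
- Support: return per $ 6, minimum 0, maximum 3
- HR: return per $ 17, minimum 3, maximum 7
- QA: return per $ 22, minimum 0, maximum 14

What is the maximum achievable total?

445

Meeting every minimum uses 1+0+2+0+3+0 = 6 $, leaving 15.
Rank by return per $: Ops 23 > QA 22 > HR 17 > R&D 13 > Data 9 > Support 6.
Ops takes 9 more to reach its cap of 11 — 6 left.
QA: +6 (room for 14) → 6. Pool exhausted.
Total = 9×1 + 23×11 + 17×3 + 22×6 = 445.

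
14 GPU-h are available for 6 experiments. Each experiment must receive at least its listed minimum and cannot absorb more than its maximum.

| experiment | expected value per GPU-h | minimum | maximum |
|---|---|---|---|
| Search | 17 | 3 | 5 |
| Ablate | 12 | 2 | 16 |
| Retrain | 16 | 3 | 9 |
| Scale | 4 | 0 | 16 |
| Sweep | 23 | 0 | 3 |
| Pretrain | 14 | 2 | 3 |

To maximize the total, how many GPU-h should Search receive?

Meeting every minimum uses 3+2+3+0+0+2 = 10 GPU-h, leaving 4.
Order the experiments by expected value per GPU-h: Sweep 23 > Search 17 > Retrain 16 > Pretrain 14 > Ablate 12 > Scale 4.
Give Sweep 3 more to hit its cap of 3 ; 1 left.
Search has room for 2 more but only 1 remain, so it gets 4.

4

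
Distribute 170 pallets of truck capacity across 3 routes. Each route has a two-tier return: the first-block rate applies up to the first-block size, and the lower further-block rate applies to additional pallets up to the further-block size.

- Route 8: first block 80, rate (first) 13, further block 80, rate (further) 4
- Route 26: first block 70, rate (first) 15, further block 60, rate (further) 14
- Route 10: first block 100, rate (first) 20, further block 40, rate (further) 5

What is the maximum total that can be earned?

Rank every tier by rate: Route 10/T1 20 > Route 26/T1 15 > Route 26/T2 14 > Route 8/T1 13 > Route 10/T2 5 > Route 8/T2 4.
Fill Route 10 T1 block (100 at 20) ; 70 left.
Route 26 T1 at 15: fill all 70 ; 0 left.
Total = 20×100 + 15×70 = 3050.

3050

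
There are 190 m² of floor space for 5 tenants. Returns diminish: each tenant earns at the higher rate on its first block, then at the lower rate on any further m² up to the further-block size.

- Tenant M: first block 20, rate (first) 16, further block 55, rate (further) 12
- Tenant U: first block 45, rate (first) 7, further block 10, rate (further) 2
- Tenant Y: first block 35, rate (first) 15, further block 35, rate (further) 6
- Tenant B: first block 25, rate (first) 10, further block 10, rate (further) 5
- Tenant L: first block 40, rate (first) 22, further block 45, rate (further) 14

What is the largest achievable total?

Rank every tier by rate: Tenant L/T1 22 > Tenant M/T1 16 > Tenant Y/T1 15 > Tenant L/T2 14 > Tenant M/T2 12 > Tenant B/T1 10 > Tenant U/T1 7 > Tenant Y/T2 6 > Tenant B/T2 5 > Tenant U/T2 2.
Tenant L T1 at 22: fill all 40 — 150 left.
Fill Tenant M T1 block (20 at 16) — 130 left.
Tenant Y/T1 (15): +35 — 95 left.
Tenant L/T2 (14): +45 — 50 left.
50 remain; put them into Tenant M T2 at 12.
Total = 22×40 + 16×20 + 15×35 + 14×45 + 12×50 = 2955.

2955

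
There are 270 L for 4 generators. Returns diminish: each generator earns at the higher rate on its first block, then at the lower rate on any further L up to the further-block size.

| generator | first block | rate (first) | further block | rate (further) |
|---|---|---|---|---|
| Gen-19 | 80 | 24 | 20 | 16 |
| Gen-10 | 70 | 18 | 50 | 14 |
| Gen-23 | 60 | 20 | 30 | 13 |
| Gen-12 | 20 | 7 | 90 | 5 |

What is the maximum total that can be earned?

5260

Treat each block as its own option and order by rate: Gen-19/T1 24 > Gen-23/T1 20 > Gen-10/T1 18 > Gen-19/T2 16 > Gen-10/T2 14 > Gen-23/T2 13 > Gen-12/T1 7 > Gen-12/T2 5.
Gen-19/T1 (24): +80 — 190 left.
Gen-23/T1 (20): +60 — 130 left.
Gen-10/T1 (18): +70 — 60 left.
Gen-19 T2 at 16: fill all 20 — 40 left.
Gen-10/T2: +40 of 50 at 14; pool empty.
Total = 24×80 + 20×60 + 18×70 + 16×20 + 14×40 = 5260.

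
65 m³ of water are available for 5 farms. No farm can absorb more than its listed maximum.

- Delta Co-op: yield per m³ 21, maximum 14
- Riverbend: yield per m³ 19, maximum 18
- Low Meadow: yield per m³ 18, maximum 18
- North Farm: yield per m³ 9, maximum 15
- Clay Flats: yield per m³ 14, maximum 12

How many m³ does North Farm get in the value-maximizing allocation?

Rank by yield per m³: Delta Co-op 21 > Riverbend 19 > Low Meadow 18 > Clay Flats 14 > North Farm 9.
Give Delta Co-op 14 to hit its cap of 14 ; 51 left.
Riverbend: +18 to 18 (cap) ; 33 left.
Give Low Meadow 18 to hit its cap of 18 ; 15 left.
Clay Flats takes 12 to reach its cap of 12 ; 3 left.
Only 3 left; North Farm takes them to reach 3.

3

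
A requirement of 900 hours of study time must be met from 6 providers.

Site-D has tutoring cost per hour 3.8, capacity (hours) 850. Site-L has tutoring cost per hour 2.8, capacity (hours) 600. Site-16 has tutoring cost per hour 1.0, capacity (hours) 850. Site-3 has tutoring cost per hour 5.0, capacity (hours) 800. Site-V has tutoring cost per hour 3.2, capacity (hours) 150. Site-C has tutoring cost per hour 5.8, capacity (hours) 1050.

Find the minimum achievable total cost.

990

Use providers in increasing cost order.
Take 850 from Site-16 at 1.0 ; need 50 more.
Site-L (2.8): take the remaining 50 ; done.
Site-V, Site-D, Site-3, Site-C: unused.
Cost = 850×1.0 + 50×2.8 = 990.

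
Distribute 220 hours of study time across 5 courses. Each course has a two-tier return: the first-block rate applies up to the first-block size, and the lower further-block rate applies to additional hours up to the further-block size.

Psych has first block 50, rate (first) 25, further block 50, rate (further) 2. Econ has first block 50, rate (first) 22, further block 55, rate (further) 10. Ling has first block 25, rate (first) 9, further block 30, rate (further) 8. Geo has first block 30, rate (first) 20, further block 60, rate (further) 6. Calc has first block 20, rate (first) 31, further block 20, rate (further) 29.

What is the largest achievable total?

4650

Order all 10 blocks by rate: Calc/first 31 > Calc/second 29 > Psych/first 25 > Econ/first 22 > Geo/first 20 > Econ/second 10 > Ling/first 9 > Ling/second 8 > Geo/second 6 > Psych/second 2.
Calc first at 31: fill all 20 — 200 left.
Calc/second (29): +20 — 180 left.
Fill Psych first block (50 at 25) — 130 left.
Econ first at 22: fill all 50 — 80 left.
Fill Geo first block (30 at 20) — 50 left.
Econ/second: +50 of 55 at 10; pool empty.
Total = 31×20 + 29×20 + 25×50 + 22×50 + 20×30 + 10×50 = 4650.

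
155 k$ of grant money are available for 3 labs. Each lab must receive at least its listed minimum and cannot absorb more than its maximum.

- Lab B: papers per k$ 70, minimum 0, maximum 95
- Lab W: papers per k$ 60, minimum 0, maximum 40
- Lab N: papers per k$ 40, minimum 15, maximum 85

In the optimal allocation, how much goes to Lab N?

20

Meeting every minimum uses 0+0+15 = 15 k$, leaving 140.
Rank by papers per k$: Lab B 70 > Lab W 60 > Lab N 40.
Lab B: +95 to 95 (cap) — 45 left.
Lab W takes 40 more to reach its cap of 40 — 5 left.
Only 5 left; Lab N takes them to reach 20.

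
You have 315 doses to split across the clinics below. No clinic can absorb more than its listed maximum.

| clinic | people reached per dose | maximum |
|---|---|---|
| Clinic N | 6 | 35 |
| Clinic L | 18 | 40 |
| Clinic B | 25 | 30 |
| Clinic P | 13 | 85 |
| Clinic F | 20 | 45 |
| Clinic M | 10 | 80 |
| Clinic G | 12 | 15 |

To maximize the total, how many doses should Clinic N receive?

Order the clinics by people reached per dose: Clinic B 25 > Clinic F 20 > Clinic L 18 > Clinic P 13 > Clinic G 12 > Clinic M 10 > Clinic N 6.
Give Clinic B 30 to hit its cap of 30 → 285 left.
Clinic F takes 45 to reach its cap of 45 → 240 left.
Give Clinic L 40 to hit its cap of 40 → 200 left.
Clinic P: +85 to 85 (cap) → 115 left.
Clinic G takes 15 to reach its cap of 15 → 100 left.
Clinic M: +80 to 80 (cap) → 20 left.
Clinic N: +20 (room for 35) → 20. Pool exhausted.

20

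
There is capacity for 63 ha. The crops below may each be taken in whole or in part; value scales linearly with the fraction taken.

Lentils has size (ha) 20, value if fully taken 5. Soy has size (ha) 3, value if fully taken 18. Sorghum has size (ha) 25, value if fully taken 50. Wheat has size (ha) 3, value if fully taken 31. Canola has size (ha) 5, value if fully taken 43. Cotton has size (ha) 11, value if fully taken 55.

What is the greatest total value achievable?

201

Best value per unit of size first: Wheat 31/3≈10.3, Canola 43/5≈8.6, Soy 18/3≈6, Cotton 55/11≈5, Sorghum 50/25≈2, Lentils 5/20≈0.25.
Wheat: take in full, 3 ha for value 31 — 60 left.
All 5 ha of Canola fit (value 43) — 55 remain.
Soy: take in full, 3 ha for value 18 — 52 left.
Take all of Cotton (11 ha, value 55) — 41 ha left.
All 25 ha of Sorghum fit (value 50) — 16 remain.
Fill the last 16 ha with part of Lentils: 16/20 of it earns 4.
Total value = 201.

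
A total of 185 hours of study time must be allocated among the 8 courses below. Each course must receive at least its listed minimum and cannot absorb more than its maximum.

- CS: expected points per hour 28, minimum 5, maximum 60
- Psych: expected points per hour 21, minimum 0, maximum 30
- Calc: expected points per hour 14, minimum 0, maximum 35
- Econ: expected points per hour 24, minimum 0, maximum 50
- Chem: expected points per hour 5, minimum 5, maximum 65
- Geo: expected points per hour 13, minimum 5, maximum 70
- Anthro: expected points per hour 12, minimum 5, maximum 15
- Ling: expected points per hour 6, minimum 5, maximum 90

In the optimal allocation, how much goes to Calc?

25

Meeting every minimum uses 5+0+0+0+5+5+5+5 = 25 hours, leaving 160.
Highest expected points per hour first: CS 28 > Econ 24 > Psych 21 > Calc 14 > Geo 13 > Anthro 12 > Ling 6 > Chem 5.
Give CS 55 more to hit its cap of 60 ; 105 left.
Econ takes 50 more to reach its cap of 50 ; 55 left.
Give Psych 30 more to hit its cap of 30 ; 25 left.
Only 25 left; Calc takes them to reach 25.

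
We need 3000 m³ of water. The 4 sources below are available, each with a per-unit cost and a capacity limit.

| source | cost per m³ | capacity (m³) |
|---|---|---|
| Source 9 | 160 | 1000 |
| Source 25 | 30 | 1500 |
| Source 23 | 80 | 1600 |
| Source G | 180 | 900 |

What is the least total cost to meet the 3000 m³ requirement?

Cheapest first:
Source 25 at 30: take all 1500 m³ — 1500 still needed.
Take 1500 from Source 23 at 80 to finish.
Source 9, Source G: unused.
Cost = 1500×30 + 1500×80 = 165000.

165000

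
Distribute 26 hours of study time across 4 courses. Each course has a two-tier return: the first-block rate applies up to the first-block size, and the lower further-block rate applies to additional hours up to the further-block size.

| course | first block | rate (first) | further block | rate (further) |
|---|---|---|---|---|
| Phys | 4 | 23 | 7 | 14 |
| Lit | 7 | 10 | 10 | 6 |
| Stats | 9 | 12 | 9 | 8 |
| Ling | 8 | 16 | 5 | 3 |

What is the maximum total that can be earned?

402

Rank every tier by rate: Phys/T1 23 > Ling/T1 16 > Phys/T2 14 > Stats/T1 12 > Lit/T1 10 > Stats/T2 8 > Lit/T2 6 > Ling/T2 3.
Phys/T1 (23): +4 → 22 left.
Fill Ling T1 block (8 at 16) → 14 left.
Fill Phys T2 block (7 at 14) → 7 left.
7 remain; put them into Stats T1 at 12.
Total = 23×4 + 16×8 + 14×7 + 12×7 = 402.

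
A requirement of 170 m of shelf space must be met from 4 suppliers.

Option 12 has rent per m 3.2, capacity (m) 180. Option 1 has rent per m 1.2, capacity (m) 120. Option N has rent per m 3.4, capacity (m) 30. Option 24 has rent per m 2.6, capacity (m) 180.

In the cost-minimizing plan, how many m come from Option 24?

50

Use suppliers in increasing cost order.
Take 120 from Option 1 at 1.2 → need 50 more.
Option 24 (2.6): take the remaining 50 → done.
Option 12, Option N: unused.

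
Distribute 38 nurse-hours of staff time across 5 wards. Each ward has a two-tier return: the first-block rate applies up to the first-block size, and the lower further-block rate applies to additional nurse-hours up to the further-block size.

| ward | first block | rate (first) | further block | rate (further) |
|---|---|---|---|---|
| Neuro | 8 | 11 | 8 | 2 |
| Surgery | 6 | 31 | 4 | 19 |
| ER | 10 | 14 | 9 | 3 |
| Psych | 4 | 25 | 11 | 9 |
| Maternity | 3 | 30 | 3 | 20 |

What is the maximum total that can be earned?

740

Order all 10 blocks by rate: Surgery/first 31 > Maternity/first 30 > Psych/first 25 > Maternity/second 20 > Surgery/second 19 > ER/first 14 > Neuro/first 11 > Psych/second 9 > ER/second 3 > Neuro/second 2.
Surgery first at 31: fill all 6 — 32 left.
Maternity/first (30): +3 — 29 left.
Psych/first (25): +4 — 25 left.
Maternity/second (20): +3 — 22 left.
Fill Surgery second block (4 at 19) — 18 left.
ER/first (14): +10 — 8 left.
Neuro/first (11): +8 — 0 left.
Total = 31×6 + 30×3 + 25×4 + 20×3 + 19×4 + 14×10 + 11×8 = 740.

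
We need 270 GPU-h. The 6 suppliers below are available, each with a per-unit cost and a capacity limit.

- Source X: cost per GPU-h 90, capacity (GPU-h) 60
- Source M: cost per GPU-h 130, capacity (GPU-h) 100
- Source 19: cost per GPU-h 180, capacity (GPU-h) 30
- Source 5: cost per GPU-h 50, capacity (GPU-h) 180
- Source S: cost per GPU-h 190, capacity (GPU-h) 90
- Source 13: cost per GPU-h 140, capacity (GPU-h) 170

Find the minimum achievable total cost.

Cheapest first:
Source 5 at 50: take all 180 GPU-h ; 90 still needed.
Take 60 from Source X at 90 ; need 30 more.
Source M (130): take the remaining 30 ; done.
Source 13, Source 19, Source S: unused.
Cost = 180×50 + 60×90 + 30×130 = 18300.

18300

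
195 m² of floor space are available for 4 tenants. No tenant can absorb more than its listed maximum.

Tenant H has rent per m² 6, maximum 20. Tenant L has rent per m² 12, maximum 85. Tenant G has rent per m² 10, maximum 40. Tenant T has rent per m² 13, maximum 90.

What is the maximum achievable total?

2390

Rank by rent per m²: Tenant T 13 > Tenant L 12 > Tenant G 10 > Tenant H 6.
Tenant T: +90 to 90 (cap) ; 105 left.
Tenant L takes 85 to reach its cap of 85 ; 20 left.
Only 20 left; Tenant G takes them to reach 20.
Total = 12×85 + 10×20 + 13×90 = 2390.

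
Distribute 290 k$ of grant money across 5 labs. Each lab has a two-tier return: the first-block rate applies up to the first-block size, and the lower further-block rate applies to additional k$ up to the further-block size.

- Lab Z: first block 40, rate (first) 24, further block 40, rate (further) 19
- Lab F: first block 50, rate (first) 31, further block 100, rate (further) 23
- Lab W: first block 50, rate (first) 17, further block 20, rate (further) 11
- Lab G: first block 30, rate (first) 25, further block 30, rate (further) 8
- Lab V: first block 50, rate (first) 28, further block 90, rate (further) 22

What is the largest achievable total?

7400

Rank every tier by rate: Lab F/first 31 > Lab V/first 28 > Lab G/first 25 > Lab Z/first 24 > Lab F/second 23 > Lab V/second 22 > Lab Z/second 19 > Lab W/first 17 > Lab W/second 11 > Lab G/second 8.
Lab F first at 31: fill all 50 — 240 left.
Lab V first at 28: fill all 50 — 190 left.
Lab G/first (25): +30 — 160 left.
Fill Lab Z first block (40 at 24) — 120 left.
Lab F/second (23): +100 — 20 left.
Lab V second at 22: only 20 left, fill 20.
Total = 31×50 + 28×50 + 25×30 + 24×40 + 23×100 + 22×20 = 7400.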